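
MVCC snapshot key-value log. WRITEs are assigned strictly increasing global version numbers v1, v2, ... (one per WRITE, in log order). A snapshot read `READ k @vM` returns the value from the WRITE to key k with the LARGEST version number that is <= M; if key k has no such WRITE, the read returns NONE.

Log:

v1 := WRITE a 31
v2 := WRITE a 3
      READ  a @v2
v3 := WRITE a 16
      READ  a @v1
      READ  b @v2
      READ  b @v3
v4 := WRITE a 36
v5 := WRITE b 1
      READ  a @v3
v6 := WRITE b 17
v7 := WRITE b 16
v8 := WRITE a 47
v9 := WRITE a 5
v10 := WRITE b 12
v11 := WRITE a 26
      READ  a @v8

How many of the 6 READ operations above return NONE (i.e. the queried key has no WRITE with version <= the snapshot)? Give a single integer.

v1: WRITE a=31  (a history now [(1, 31)])
v2: WRITE a=3  (a history now [(1, 31), (2, 3)])
READ a @v2: history=[(1, 31), (2, 3)] -> pick v2 -> 3
v3: WRITE a=16  (a history now [(1, 31), (2, 3), (3, 16)])
READ a @v1: history=[(1, 31), (2, 3), (3, 16)] -> pick v1 -> 31
READ b @v2: history=[] -> no version <= 2 -> NONE
READ b @v3: history=[] -> no version <= 3 -> NONE
v4: WRITE a=36  (a history now [(1, 31), (2, 3), (3, 16), (4, 36)])
v5: WRITE b=1  (b history now [(5, 1)])
READ a @v3: history=[(1, 31), (2, 3), (3, 16), (4, 36)] -> pick v3 -> 16
v6: WRITE b=17  (b history now [(5, 1), (6, 17)])
v7: WRITE b=16  (b history now [(5, 1), (6, 17), (7, 16)])
v8: WRITE a=47  (a history now [(1, 31), (2, 3), (3, 16), (4, 36), (8, 47)])
v9: WRITE a=5  (a history now [(1, 31), (2, 3), (3, 16), (4, 36), (8, 47), (9, 5)])
v10: WRITE b=12  (b history now [(5, 1), (6, 17), (7, 16), (10, 12)])
v11: WRITE a=26  (a history now [(1, 31), (2, 3), (3, 16), (4, 36), (8, 47), (9, 5), (11, 26)])
READ a @v8: history=[(1, 31), (2, 3), (3, 16), (4, 36), (8, 47), (9, 5), (11, 26)] -> pick v8 -> 47
Read results in order: ['3', '31', 'NONE', 'NONE', '16', '47']
NONE count = 2

Answer: 2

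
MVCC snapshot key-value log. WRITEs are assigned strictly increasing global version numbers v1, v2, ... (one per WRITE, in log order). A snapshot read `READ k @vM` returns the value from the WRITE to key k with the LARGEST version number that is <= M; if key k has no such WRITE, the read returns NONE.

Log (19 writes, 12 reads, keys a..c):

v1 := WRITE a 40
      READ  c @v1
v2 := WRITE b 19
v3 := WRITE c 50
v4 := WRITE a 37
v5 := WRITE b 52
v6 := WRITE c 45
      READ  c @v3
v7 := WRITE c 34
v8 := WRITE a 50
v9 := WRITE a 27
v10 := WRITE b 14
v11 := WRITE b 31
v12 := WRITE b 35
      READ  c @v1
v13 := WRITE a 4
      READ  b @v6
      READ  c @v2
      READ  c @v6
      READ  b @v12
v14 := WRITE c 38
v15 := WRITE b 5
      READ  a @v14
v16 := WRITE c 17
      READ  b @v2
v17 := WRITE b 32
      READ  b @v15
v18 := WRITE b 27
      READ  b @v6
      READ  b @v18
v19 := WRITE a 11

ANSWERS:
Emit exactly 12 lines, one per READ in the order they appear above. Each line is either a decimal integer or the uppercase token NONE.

Answer: NONE
50
NONE
52
NONE
45
35
4
19
5
52
27

Derivation:
v1: WRITE a=40  (a history now [(1, 40)])
READ c @v1: history=[] -> no version <= 1 -> NONE
v2: WRITE b=19  (b history now [(2, 19)])
v3: WRITE c=50  (c history now [(3, 50)])
v4: WRITE a=37  (a history now [(1, 40), (4, 37)])
v5: WRITE b=52  (b history now [(2, 19), (5, 52)])
v6: WRITE c=45  (c history now [(3, 50), (6, 45)])
READ c @v3: history=[(3, 50), (6, 45)] -> pick v3 -> 50
v7: WRITE c=34  (c history now [(3, 50), (6, 45), (7, 34)])
v8: WRITE a=50  (a history now [(1, 40), (4, 37), (8, 50)])
v9: WRITE a=27  (a history now [(1, 40), (4, 37), (8, 50), (9, 27)])
v10: WRITE b=14  (b history now [(2, 19), (5, 52), (10, 14)])
v11: WRITE b=31  (b history now [(2, 19), (5, 52), (10, 14), (11, 31)])
v12: WRITE b=35  (b history now [(2, 19), (5, 52), (10, 14), (11, 31), (12, 35)])
READ c @v1: history=[(3, 50), (6, 45), (7, 34)] -> no version <= 1 -> NONE
v13: WRITE a=4  (a history now [(1, 40), (4, 37), (8, 50), (9, 27), (13, 4)])
READ b @v6: history=[(2, 19), (5, 52), (10, 14), (11, 31), (12, 35)] -> pick v5 -> 52
READ c @v2: history=[(3, 50), (6, 45), (7, 34)] -> no version <= 2 -> NONE
READ c @v6: history=[(3, 50), (6, 45), (7, 34)] -> pick v6 -> 45
READ b @v12: history=[(2, 19), (5, 52), (10, 14), (11, 31), (12, 35)] -> pick v12 -> 35
v14: WRITE c=38  (c history now [(3, 50), (6, 45), (7, 34), (14, 38)])
v15: WRITE b=5  (b history now [(2, 19), (5, 52), (10, 14), (11, 31), (12, 35), (15, 5)])
READ a @v14: history=[(1, 40), (4, 37), (8, 50), (9, 27), (13, 4)] -> pick v13 -> 4
v16: WRITE c=17  (c history now [(3, 50), (6, 45), (7, 34), (14, 38), (16, 17)])
READ b @v2: history=[(2, 19), (5, 52), (10, 14), (11, 31), (12, 35), (15, 5)] -> pick v2 -> 19
v17: WRITE b=32  (b history now [(2, 19), (5, 52), (10, 14), (11, 31), (12, 35), (15, 5), (17, 32)])
READ b @v15: history=[(2, 19), (5, 52), (10, 14), (11, 31), (12, 35), (15, 5), (17, 32)] -> pick v15 -> 5
v18: WRITE b=27  (b history now [(2, 19), (5, 52), (10, 14), (11, 31), (12, 35), (15, 5), (17, 32), (18, 27)])
READ b @v6: history=[(2, 19), (5, 52), (10, 14), (11, 31), (12, 35), (15, 5), (17, 32), (18, 27)] -> pick v5 -> 52
READ b @v18: history=[(2, 19), (5, 52), (10, 14), (11, 31), (12, 35), (15, 5), (17, 32), (18, 27)] -> pick v18 -> 27
v19: WRITE a=11  (a history now [(1, 40), (4, 37), (8, 50), (9, 27), (13, 4), (19, 11)])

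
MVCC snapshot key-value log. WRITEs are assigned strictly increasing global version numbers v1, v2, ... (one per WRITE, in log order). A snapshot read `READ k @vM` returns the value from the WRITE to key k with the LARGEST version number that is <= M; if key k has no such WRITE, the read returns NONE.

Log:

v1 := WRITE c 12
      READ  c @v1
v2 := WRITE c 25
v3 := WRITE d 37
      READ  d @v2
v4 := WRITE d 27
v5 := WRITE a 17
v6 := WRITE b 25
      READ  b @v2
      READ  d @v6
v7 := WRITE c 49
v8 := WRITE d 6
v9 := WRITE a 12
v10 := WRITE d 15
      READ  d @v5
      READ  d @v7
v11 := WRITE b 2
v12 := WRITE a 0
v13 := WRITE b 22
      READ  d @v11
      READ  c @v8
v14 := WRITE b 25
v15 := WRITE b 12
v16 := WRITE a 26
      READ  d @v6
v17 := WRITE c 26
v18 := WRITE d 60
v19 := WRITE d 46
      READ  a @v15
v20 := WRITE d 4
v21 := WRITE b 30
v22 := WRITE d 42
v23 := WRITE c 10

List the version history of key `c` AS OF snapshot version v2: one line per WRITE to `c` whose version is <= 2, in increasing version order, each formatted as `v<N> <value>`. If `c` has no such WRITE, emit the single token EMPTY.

Scan writes for key=c with version <= 2:
  v1 WRITE c 12 -> keep
  v2 WRITE c 25 -> keep
  v3 WRITE d 37 -> skip
  v4 WRITE d 27 -> skip
  v5 WRITE a 17 -> skip
  v6 WRITE b 25 -> skip
  v7 WRITE c 49 -> drop (> snap)
  v8 WRITE d 6 -> skip
  v9 WRITE a 12 -> skip
  v10 WRITE d 15 -> skip
  v11 WRITE b 2 -> skip
  v12 WRITE a 0 -> skip
  v13 WRITE b 22 -> skip
  v14 WRITE b 25 -> skip
  v15 WRITE b 12 -> skip
  v16 WRITE a 26 -> skip
  v17 WRITE c 26 -> drop (> snap)
  v18 WRITE d 60 -> skip
  v19 WRITE d 46 -> skip
  v20 WRITE d 4 -> skip
  v21 WRITE b 30 -> skip
  v22 WRITE d 42 -> skip
  v23 WRITE c 10 -> drop (> snap)
Collected: [(1, 12), (2, 25)]

Answer: v1 12
v2 25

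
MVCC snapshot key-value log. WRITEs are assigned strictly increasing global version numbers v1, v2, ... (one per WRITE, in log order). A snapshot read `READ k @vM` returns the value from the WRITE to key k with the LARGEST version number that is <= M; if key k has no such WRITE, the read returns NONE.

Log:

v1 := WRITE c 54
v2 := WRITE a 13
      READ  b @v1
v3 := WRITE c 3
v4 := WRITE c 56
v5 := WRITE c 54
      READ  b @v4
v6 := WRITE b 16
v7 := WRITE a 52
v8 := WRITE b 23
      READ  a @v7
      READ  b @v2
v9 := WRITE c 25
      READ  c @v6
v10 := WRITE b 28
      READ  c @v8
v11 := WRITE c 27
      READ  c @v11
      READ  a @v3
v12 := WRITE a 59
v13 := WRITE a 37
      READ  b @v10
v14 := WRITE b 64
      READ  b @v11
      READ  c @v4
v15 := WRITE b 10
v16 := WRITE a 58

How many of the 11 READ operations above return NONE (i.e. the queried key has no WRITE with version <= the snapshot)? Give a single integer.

v1: WRITE c=54  (c history now [(1, 54)])
v2: WRITE a=13  (a history now [(2, 13)])
READ b @v1: history=[] -> no version <= 1 -> NONE
v3: WRITE c=3  (c history now [(1, 54), (3, 3)])
v4: WRITE c=56  (c history now [(1, 54), (3, 3), (4, 56)])
v5: WRITE c=54  (c history now [(1, 54), (3, 3), (4, 56), (5, 54)])
READ b @v4: history=[] -> no version <= 4 -> NONE
v6: WRITE b=16  (b history now [(6, 16)])
v7: WRITE a=52  (a history now [(2, 13), (7, 52)])
v8: WRITE b=23  (b history now [(6, 16), (8, 23)])
READ a @v7: history=[(2, 13), (7, 52)] -> pick v7 -> 52
READ b @v2: history=[(6, 16), (8, 23)] -> no version <= 2 -> NONE
v9: WRITE c=25  (c history now [(1, 54), (3, 3), (4, 56), (5, 54), (9, 25)])
READ c @v6: history=[(1, 54), (3, 3), (4, 56), (5, 54), (9, 25)] -> pick v5 -> 54
v10: WRITE b=28  (b history now [(6, 16), (8, 23), (10, 28)])
READ c @v8: history=[(1, 54), (3, 3), (4, 56), (5, 54), (9, 25)] -> pick v5 -> 54
v11: WRITE c=27  (c history now [(1, 54), (3, 3), (4, 56), (5, 54), (9, 25), (11, 27)])
READ c @v11: history=[(1, 54), (3, 3), (4, 56), (5, 54), (9, 25), (11, 27)] -> pick v11 -> 27
READ a @v3: history=[(2, 13), (7, 52)] -> pick v2 -> 13
v12: WRITE a=59  (a history now [(2, 13), (7, 52), (12, 59)])
v13: WRITE a=37  (a history now [(2, 13), (7, 52), (12, 59), (13, 37)])
READ b @v10: history=[(6, 16), (8, 23), (10, 28)] -> pick v10 -> 28
v14: WRITE b=64  (b history now [(6, 16), (8, 23), (10, 28), (14, 64)])
READ b @v11: history=[(6, 16), (8, 23), (10, 28), (14, 64)] -> pick v10 -> 28
READ c @v4: history=[(1, 54), (3, 3), (4, 56), (5, 54), (9, 25), (11, 27)] -> pick v4 -> 56
v15: WRITE b=10  (b history now [(6, 16), (8, 23), (10, 28), (14, 64), (15, 10)])
v16: WRITE a=58  (a history now [(2, 13), (7, 52), (12, 59), (13, 37), (16, 58)])
Read results in order: ['NONE', 'NONE', '52', 'NONE', '54', '54', '27', '13', '28', '28', '56']
NONE count = 3

Answer: 3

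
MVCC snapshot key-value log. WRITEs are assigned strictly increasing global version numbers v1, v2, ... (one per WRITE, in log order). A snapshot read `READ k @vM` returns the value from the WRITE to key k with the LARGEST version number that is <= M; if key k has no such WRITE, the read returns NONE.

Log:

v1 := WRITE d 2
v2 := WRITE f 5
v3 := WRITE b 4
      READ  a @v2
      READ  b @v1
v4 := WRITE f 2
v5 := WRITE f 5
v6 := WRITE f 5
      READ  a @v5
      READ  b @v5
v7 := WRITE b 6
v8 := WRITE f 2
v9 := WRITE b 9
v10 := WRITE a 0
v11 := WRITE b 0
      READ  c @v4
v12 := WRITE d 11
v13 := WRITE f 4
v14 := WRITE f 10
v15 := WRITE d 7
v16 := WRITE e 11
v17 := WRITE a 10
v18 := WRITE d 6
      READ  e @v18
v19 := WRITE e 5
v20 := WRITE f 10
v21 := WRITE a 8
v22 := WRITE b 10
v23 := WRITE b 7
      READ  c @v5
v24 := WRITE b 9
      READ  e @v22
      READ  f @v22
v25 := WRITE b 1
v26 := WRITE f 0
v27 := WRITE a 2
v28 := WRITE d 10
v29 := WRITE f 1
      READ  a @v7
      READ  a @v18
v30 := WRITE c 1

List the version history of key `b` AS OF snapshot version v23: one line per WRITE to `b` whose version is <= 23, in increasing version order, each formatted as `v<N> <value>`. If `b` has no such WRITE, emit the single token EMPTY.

Answer: v3 4
v7 6
v9 9
v11 0
v22 10
v23 7

Derivation:
Scan writes for key=b with version <= 23:
  v1 WRITE d 2 -> skip
  v2 WRITE f 5 -> skip
  v3 WRITE b 4 -> keep
  v4 WRITE f 2 -> skip
  v5 WRITE f 5 -> skip
  v6 WRITE f 5 -> skip
  v7 WRITE b 6 -> keep
  v8 WRITE f 2 -> skip
  v9 WRITE b 9 -> keep
  v10 WRITE a 0 -> skip
  v11 WRITE b 0 -> keep
  v12 WRITE d 11 -> skip
  v13 WRITE f 4 -> skip
  v14 WRITE f 10 -> skip
  v15 WRITE d 7 -> skip
  v16 WRITE e 11 -> skip
  v17 WRITE a 10 -> skip
  v18 WRITE d 6 -> skip
  v19 WRITE e 5 -> skip
  v20 WRITE f 10 -> skip
  v21 WRITE a 8 -> skip
  v22 WRITE b 10 -> keep
  v23 WRITE b 7 -> keep
  v24 WRITE b 9 -> drop (> snap)
  v25 WRITE b 1 -> drop (> snap)
  v26 WRITE f 0 -> skip
  v27 WRITE a 2 -> skip
  v28 WRITE d 10 -> skip
  v29 WRITE f 1 -> skip
  v30 WRITE c 1 -> skip
Collected: [(3, 4), (7, 6), (9, 9), (11, 0), (22, 10), (23, 7)]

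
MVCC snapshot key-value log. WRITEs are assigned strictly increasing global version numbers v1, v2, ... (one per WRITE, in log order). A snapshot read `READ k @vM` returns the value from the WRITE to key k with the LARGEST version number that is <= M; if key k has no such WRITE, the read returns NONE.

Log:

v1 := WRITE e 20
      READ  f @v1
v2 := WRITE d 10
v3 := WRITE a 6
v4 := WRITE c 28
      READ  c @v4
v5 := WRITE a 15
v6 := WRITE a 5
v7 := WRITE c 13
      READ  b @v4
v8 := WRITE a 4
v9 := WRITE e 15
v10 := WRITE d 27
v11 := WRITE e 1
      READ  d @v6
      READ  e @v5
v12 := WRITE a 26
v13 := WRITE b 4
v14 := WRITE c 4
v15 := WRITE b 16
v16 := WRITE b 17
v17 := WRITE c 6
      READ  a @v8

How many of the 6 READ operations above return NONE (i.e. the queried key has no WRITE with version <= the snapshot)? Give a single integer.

v1: WRITE e=20  (e history now [(1, 20)])
READ f @v1: history=[] -> no version <= 1 -> NONE
v2: WRITE d=10  (d history now [(2, 10)])
v3: WRITE a=6  (a history now [(3, 6)])
v4: WRITE c=28  (c history now [(4, 28)])
READ c @v4: history=[(4, 28)] -> pick v4 -> 28
v5: WRITE a=15  (a history now [(3, 6), (5, 15)])
v6: WRITE a=5  (a history now [(3, 6), (5, 15), (6, 5)])
v7: WRITE c=13  (c history now [(4, 28), (7, 13)])
READ b @v4: history=[] -> no version <= 4 -> NONE
v8: WRITE a=4  (a history now [(3, 6), (5, 15), (6, 5), (8, 4)])
v9: WRITE e=15  (e history now [(1, 20), (9, 15)])
v10: WRITE d=27  (d history now [(2, 10), (10, 27)])
v11: WRITE e=1  (e history now [(1, 20), (9, 15), (11, 1)])
READ d @v6: history=[(2, 10), (10, 27)] -> pick v2 -> 10
READ e @v5: history=[(1, 20), (9, 15), (11, 1)] -> pick v1 -> 20
v12: WRITE a=26  (a history now [(3, 6), (5, 15), (6, 5), (8, 4), (12, 26)])
v13: WRITE b=4  (b history now [(13, 4)])
v14: WRITE c=4  (c history now [(4, 28), (7, 13), (14, 4)])
v15: WRITE b=16  (b history now [(13, 4), (15, 16)])
v16: WRITE b=17  (b history now [(13, 4), (15, 16), (16, 17)])
v17: WRITE c=6  (c history now [(4, 28), (7, 13), (14, 4), (17, 6)])
READ a @v8: history=[(3, 6), (5, 15), (6, 5), (8, 4), (12, 26)] -> pick v8 -> 4
Read results in order: ['NONE', '28', 'NONE', '10', '20', '4']
NONE count = 2

Answer: 2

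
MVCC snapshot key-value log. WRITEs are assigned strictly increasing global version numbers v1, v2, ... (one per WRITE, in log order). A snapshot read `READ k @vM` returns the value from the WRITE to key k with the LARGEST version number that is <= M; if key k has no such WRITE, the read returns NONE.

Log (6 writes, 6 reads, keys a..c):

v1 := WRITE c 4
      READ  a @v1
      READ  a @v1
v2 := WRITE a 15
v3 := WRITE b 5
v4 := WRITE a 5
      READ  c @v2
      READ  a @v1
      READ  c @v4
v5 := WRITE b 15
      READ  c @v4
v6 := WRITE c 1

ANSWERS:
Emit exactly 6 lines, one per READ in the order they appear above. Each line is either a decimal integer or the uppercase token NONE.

Answer: NONE
NONE
4
NONE
4
4

Derivation:
v1: WRITE c=4  (c history now [(1, 4)])
READ a @v1: history=[] -> no version <= 1 -> NONE
READ a @v1: history=[] -> no version <= 1 -> NONE
v2: WRITE a=15  (a history now [(2, 15)])
v3: WRITE b=5  (b history now [(3, 5)])
v4: WRITE a=5  (a history now [(2, 15), (4, 5)])
READ c @v2: history=[(1, 4)] -> pick v1 -> 4
READ a @v1: history=[(2, 15), (4, 5)] -> no version <= 1 -> NONE
READ c @v4: history=[(1, 4)] -> pick v1 -> 4
v5: WRITE b=15  (b history now [(3, 5), (5, 15)])
READ c @v4: history=[(1, 4)] -> pick v1 -> 4
v6: WRITE c=1  (c history now [(1, 4), (6, 1)])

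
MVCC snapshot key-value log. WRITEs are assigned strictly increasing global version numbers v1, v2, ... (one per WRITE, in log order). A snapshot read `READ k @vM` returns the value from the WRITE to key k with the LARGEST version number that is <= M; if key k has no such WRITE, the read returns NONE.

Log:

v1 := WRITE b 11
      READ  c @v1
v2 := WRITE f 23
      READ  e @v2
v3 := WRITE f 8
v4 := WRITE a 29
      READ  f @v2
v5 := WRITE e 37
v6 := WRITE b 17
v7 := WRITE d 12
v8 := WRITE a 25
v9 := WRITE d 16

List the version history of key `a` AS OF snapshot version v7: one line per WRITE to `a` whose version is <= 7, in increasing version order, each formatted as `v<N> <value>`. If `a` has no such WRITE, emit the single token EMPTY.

Scan writes for key=a with version <= 7:
  v1 WRITE b 11 -> skip
  v2 WRITE f 23 -> skip
  v3 WRITE f 8 -> skip
  v4 WRITE a 29 -> keep
  v5 WRITE e 37 -> skip
  v6 WRITE b 17 -> skip
  v7 WRITE d 12 -> skip
  v8 WRITE a 25 -> drop (> snap)
  v9 WRITE d 16 -> skip
Collected: [(4, 29)]

Answer: v4 29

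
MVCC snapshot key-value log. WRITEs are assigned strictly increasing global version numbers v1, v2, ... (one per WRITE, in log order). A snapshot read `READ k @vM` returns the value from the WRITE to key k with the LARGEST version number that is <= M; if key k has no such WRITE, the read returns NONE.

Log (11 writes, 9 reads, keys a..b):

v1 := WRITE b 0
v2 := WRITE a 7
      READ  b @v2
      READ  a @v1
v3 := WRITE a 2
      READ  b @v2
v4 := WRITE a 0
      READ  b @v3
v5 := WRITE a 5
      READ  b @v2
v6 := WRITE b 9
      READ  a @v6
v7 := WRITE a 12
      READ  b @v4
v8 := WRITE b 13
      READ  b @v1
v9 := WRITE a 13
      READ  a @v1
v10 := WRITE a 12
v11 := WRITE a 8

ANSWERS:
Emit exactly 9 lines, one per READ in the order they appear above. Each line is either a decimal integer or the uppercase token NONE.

Answer: 0
NONE
0
0
0
5
0
0
NONE

Derivation:
v1: WRITE b=0  (b history now [(1, 0)])
v2: WRITE a=7  (a history now [(2, 7)])
READ b @v2: history=[(1, 0)] -> pick v1 -> 0
READ a @v1: history=[(2, 7)] -> no version <= 1 -> NONE
v3: WRITE a=2  (a history now [(2, 7), (3, 2)])
READ b @v2: history=[(1, 0)] -> pick v1 -> 0
v4: WRITE a=0  (a history now [(2, 7), (3, 2), (4, 0)])
READ b @v3: history=[(1, 0)] -> pick v1 -> 0
v5: WRITE a=5  (a history now [(2, 7), (3, 2), (4, 0), (5, 5)])
READ b @v2: history=[(1, 0)] -> pick v1 -> 0
v6: WRITE b=9  (b history now [(1, 0), (6, 9)])
READ a @v6: history=[(2, 7), (3, 2), (4, 0), (5, 5)] -> pick v5 -> 5
v7: WRITE a=12  (a history now [(2, 7), (3, 2), (4, 0), (5, 5), (7, 12)])
READ b @v4: history=[(1, 0), (6, 9)] -> pick v1 -> 0
v8: WRITE b=13  (b history now [(1, 0), (6, 9), (8, 13)])
READ b @v1: history=[(1, 0), (6, 9), (8, 13)] -> pick v1 -> 0
v9: WRITE a=13  (a history now [(2, 7), (3, 2), (4, 0), (5, 5), (7, 12), (9, 13)])
READ a @v1: history=[(2, 7), (3, 2), (4, 0), (5, 5), (7, 12), (9, 13)] -> no version <= 1 -> NONE
v10: WRITE a=12  (a history now [(2, 7), (3, 2), (4, 0), (5, 5), (7, 12), (9, 13), (10, 12)])
v11: WRITE a=8  (a history now [(2, 7), (3, 2), (4, 0), (5, 5), (7, 12), (9, 13), (10, 12), (11, 8)])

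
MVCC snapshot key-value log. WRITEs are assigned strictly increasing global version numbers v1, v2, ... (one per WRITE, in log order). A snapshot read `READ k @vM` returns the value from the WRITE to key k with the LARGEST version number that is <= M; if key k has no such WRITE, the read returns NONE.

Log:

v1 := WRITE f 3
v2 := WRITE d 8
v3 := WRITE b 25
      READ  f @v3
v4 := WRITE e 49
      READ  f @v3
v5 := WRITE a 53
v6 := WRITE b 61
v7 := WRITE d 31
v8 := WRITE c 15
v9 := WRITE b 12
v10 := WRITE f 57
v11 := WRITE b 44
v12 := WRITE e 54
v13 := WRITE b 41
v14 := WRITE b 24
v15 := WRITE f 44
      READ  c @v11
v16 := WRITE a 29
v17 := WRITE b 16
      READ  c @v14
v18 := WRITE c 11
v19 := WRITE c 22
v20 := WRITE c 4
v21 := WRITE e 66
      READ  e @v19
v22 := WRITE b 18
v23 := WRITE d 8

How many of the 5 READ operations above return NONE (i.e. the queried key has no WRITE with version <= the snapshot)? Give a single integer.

v1: WRITE f=3  (f history now [(1, 3)])
v2: WRITE d=8  (d history now [(2, 8)])
v3: WRITE b=25  (b history now [(3, 25)])
READ f @v3: history=[(1, 3)] -> pick v1 -> 3
v4: WRITE e=49  (e history now [(4, 49)])
READ f @v3: history=[(1, 3)] -> pick v1 -> 3
v5: WRITE a=53  (a history now [(5, 53)])
v6: WRITE b=61  (b history now [(3, 25), (6, 61)])
v7: WRITE d=31  (d history now [(2, 8), (7, 31)])
v8: WRITE c=15  (c history now [(8, 15)])
v9: WRITE b=12  (b history now [(3, 25), (6, 61), (9, 12)])
v10: WRITE f=57  (f history now [(1, 3), (10, 57)])
v11: WRITE b=44  (b history now [(3, 25), (6, 61), (9, 12), (11, 44)])
v12: WRITE e=54  (e history now [(4, 49), (12, 54)])
v13: WRITE b=41  (b history now [(3, 25), (6, 61), (9, 12), (11, 44), (13, 41)])
v14: WRITE b=24  (b history now [(3, 25), (6, 61), (9, 12), (11, 44), (13, 41), (14, 24)])
v15: WRITE f=44  (f history now [(1, 3), (10, 57), (15, 44)])
READ c @v11: history=[(8, 15)] -> pick v8 -> 15
v16: WRITE a=29  (a history now [(5, 53), (16, 29)])
v17: WRITE b=16  (b history now [(3, 25), (6, 61), (9, 12), (11, 44), (13, 41), (14, 24), (17, 16)])
READ c @v14: history=[(8, 15)] -> pick v8 -> 15
v18: WRITE c=11  (c history now [(8, 15), (18, 11)])
v19: WRITE c=22  (c history now [(8, 15), (18, 11), (19, 22)])
v20: WRITE c=4  (c history now [(8, 15), (18, 11), (19, 22), (20, 4)])
v21: WRITE e=66  (e history now [(4, 49), (12, 54), (21, 66)])
READ e @v19: history=[(4, 49), (12, 54), (21, 66)] -> pick v12 -> 54
v22: WRITE b=18  (b history now [(3, 25), (6, 61), (9, 12), (11, 44), (13, 41), (14, 24), (17, 16), (22, 18)])
v23: WRITE d=8  (d history now [(2, 8), (7, 31), (23, 8)])
Read results in order: ['3', '3', '15', '15', '54']
NONE count = 0

Answer: 0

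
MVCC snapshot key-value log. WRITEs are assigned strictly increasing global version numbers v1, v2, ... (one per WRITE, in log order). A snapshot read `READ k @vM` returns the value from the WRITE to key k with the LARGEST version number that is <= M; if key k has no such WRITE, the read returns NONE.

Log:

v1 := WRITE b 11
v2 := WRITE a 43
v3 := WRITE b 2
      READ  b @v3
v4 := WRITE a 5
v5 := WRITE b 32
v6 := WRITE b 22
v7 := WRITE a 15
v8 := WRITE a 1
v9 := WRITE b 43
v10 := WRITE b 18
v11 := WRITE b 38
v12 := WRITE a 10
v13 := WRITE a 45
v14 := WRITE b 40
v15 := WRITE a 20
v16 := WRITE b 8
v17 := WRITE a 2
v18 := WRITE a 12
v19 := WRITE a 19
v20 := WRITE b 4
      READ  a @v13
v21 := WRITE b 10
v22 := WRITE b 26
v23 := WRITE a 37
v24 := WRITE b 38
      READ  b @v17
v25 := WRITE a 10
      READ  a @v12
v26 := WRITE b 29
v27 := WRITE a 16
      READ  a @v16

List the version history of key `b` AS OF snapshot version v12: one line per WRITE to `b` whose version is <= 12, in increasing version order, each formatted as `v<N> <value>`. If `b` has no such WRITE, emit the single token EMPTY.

Scan writes for key=b with version <= 12:
  v1 WRITE b 11 -> keep
  v2 WRITE a 43 -> skip
  v3 WRITE b 2 -> keep
  v4 WRITE a 5 -> skip
  v5 WRITE b 32 -> keep
  v6 WRITE b 22 -> keep
  v7 WRITE a 15 -> skip
  v8 WRITE a 1 -> skip
  v9 WRITE b 43 -> keep
  v10 WRITE b 18 -> keep
  v11 WRITE b 38 -> keep
  v12 WRITE a 10 -> skip
  v13 WRITE a 45 -> skip
  v14 WRITE b 40 -> drop (> snap)
  v15 WRITE a 20 -> skip
  v16 WRITE b 8 -> drop (> snap)
  v17 WRITE a 2 -> skip
  v18 WRITE a 12 -> skip
  v19 WRITE a 19 -> skip
  v20 WRITE b 4 -> drop (> snap)
  v21 WRITE b 10 -> drop (> snap)
  v22 WRITE b 26 -> drop (> snap)
  v23 WRITE a 37 -> skip
  v24 WRITE b 38 -> drop (> snap)
  v25 WRITE a 10 -> skip
  v26 WRITE b 29 -> drop (> snap)
  v27 WRITE a 16 -> skip
Collected: [(1, 11), (3, 2), (5, 32), (6, 22), (9, 43), (10, 18), (11, 38)]

Answer: v1 11
v3 2
v5 32
v6 22
v9 43
v10 18
v11 38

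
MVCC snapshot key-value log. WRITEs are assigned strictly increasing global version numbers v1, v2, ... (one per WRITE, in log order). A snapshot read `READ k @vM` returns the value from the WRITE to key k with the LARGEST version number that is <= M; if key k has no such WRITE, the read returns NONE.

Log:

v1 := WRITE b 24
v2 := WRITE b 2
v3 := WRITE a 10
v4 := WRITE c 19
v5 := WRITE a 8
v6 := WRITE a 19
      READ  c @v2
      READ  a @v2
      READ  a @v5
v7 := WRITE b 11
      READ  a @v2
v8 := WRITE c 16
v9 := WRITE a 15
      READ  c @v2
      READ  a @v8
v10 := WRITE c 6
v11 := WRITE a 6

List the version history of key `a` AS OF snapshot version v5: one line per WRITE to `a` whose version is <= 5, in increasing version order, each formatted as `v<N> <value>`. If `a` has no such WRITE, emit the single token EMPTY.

Scan writes for key=a with version <= 5:
  v1 WRITE b 24 -> skip
  v2 WRITE b 2 -> skip
  v3 WRITE a 10 -> keep
  v4 WRITE c 19 -> skip
  v5 WRITE a 8 -> keep
  v6 WRITE a 19 -> drop (> snap)
  v7 WRITE b 11 -> skip
  v8 WRITE c 16 -> skip
  v9 WRITE a 15 -> drop (> snap)
  v10 WRITE c 6 -> skip
  v11 WRITE a 6 -> drop (> snap)
Collected: [(3, 10), (5, 8)]

Answer: v3 10
v5 8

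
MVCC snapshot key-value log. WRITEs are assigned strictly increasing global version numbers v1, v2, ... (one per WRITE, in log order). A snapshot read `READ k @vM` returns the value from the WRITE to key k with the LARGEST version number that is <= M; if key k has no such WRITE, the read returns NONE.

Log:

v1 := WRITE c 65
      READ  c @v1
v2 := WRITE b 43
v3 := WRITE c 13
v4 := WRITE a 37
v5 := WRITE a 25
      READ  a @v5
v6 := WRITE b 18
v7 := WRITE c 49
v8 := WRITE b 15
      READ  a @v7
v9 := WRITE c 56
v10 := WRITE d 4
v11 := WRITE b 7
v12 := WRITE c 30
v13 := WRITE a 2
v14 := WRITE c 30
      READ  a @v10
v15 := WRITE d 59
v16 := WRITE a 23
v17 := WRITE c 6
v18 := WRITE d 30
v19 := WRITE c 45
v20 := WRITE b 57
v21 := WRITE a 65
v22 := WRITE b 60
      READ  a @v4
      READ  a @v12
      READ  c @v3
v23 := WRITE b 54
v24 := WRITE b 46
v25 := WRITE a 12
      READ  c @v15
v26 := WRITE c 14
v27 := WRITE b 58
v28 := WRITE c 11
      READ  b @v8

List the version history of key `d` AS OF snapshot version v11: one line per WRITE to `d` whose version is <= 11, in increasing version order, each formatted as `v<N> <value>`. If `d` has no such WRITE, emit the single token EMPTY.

Scan writes for key=d with version <= 11:
  v1 WRITE c 65 -> skip
  v2 WRITE b 43 -> skip
  v3 WRITE c 13 -> skip
  v4 WRITE a 37 -> skip
  v5 WRITE a 25 -> skip
  v6 WRITE b 18 -> skip
  v7 WRITE c 49 -> skip
  v8 WRITE b 15 -> skip
  v9 WRITE c 56 -> skip
  v10 WRITE d 4 -> keep
  v11 WRITE b 7 -> skip
  v12 WRITE c 30 -> skip
  v13 WRITE a 2 -> skip
  v14 WRITE c 30 -> skip
  v15 WRITE d 59 -> drop (> snap)
  v16 WRITE a 23 -> skip
  v17 WRITE c 6 -> skip
  v18 WRITE d 30 -> drop (> snap)
  v19 WRITE c 45 -> skip
  v20 WRITE b 57 -> skip
  v21 WRITE a 65 -> skip
  v22 WRITE b 60 -> skip
  v23 WRITE b 54 -> skip
  v24 WRITE b 46 -> skip
  v25 WRITE a 12 -> skip
  v26 WRITE c 14 -> skip
  v27 WRITE b 58 -> skip
  v28 WRITE c 11 -> skip
Collected: [(10, 4)]

Answer: v10 4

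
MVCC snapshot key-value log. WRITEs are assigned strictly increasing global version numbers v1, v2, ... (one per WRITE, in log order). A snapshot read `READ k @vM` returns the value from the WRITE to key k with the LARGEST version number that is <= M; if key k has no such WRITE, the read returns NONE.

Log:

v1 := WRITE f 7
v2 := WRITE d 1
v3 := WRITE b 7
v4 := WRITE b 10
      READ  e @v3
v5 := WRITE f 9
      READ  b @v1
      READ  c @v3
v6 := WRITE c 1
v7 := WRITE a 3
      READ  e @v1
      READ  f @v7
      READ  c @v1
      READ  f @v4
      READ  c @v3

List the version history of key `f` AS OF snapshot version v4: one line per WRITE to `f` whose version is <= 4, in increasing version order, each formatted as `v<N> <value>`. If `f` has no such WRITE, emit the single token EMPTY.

Scan writes for key=f with version <= 4:
  v1 WRITE f 7 -> keep
  v2 WRITE d 1 -> skip
  v3 WRITE b 7 -> skip
  v4 WRITE b 10 -> skip
  v5 WRITE f 9 -> drop (> snap)
  v6 WRITE c 1 -> skip
  v7 WRITE a 3 -> skip
Collected: [(1, 7)]

Answer: v1 7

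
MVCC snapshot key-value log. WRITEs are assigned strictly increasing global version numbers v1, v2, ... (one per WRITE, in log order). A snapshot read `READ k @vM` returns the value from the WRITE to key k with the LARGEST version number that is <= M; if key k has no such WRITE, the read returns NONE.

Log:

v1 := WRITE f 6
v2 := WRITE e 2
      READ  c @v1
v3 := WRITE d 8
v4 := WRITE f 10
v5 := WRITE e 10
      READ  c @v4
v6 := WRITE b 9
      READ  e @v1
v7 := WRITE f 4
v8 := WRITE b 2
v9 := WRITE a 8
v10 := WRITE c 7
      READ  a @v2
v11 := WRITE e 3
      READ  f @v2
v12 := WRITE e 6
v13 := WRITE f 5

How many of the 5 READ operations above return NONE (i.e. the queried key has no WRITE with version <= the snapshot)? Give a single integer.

Answer: 4

Derivation:
v1: WRITE f=6  (f history now [(1, 6)])
v2: WRITE e=2  (e history now [(2, 2)])
READ c @v1: history=[] -> no version <= 1 -> NONE
v3: WRITE d=8  (d history now [(3, 8)])
v4: WRITE f=10  (f history now [(1, 6), (4, 10)])
v5: WRITE e=10  (e history now [(2, 2), (5, 10)])
READ c @v4: history=[] -> no version <= 4 -> NONE
v6: WRITE b=9  (b history now [(6, 9)])
READ e @v1: history=[(2, 2), (5, 10)] -> no version <= 1 -> NONE
v7: WRITE f=4  (f history now [(1, 6), (4, 10), (7, 4)])
v8: WRITE b=2  (b history now [(6, 9), (8, 2)])
v9: WRITE a=8  (a history now [(9, 8)])
v10: WRITE c=7  (c history now [(10, 7)])
READ a @v2: history=[(9, 8)] -> no version <= 2 -> NONE
v11: WRITE e=3  (e history now [(2, 2), (5, 10), (11, 3)])
READ f @v2: history=[(1, 6), (4, 10), (7, 4)] -> pick v1 -> 6
v12: WRITE e=6  (e history now [(2, 2), (5, 10), (11, 3), (12, 6)])
v13: WRITE f=5  (f history now [(1, 6), (4, 10), (7, 4), (13, 5)])
Read results in order: ['NONE', 'NONE', 'NONE', 'NONE', '6']
NONE count = 4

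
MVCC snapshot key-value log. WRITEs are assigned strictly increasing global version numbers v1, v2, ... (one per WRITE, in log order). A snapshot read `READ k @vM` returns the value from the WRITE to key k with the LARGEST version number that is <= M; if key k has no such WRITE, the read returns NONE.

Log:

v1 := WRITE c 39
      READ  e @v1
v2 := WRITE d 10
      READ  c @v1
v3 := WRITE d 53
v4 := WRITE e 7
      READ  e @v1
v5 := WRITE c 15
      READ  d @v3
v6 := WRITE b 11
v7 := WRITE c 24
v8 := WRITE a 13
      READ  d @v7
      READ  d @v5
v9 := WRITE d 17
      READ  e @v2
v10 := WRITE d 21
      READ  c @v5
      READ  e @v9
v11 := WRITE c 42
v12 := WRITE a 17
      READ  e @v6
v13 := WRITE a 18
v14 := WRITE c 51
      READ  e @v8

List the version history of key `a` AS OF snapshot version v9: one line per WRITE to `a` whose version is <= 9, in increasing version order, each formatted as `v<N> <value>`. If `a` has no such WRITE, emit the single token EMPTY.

Answer: v8 13

Derivation:
Scan writes for key=a with version <= 9:
  v1 WRITE c 39 -> skip
  v2 WRITE d 10 -> skip
  v3 WRITE d 53 -> skip
  v4 WRITE e 7 -> skip
  v5 WRITE c 15 -> skip
  v6 WRITE b 11 -> skip
  v7 WRITE c 24 -> skip
  v8 WRITE a 13 -> keep
  v9 WRITE d 17 -> skip
  v10 WRITE d 21 -> skip
  v11 WRITE c 42 -> skip
  v12 WRITE a 17 -> drop (> snap)
  v13 WRITE a 18 -> drop (> snap)
  v14 WRITE c 51 -> skip
Collected: [(8, 13)]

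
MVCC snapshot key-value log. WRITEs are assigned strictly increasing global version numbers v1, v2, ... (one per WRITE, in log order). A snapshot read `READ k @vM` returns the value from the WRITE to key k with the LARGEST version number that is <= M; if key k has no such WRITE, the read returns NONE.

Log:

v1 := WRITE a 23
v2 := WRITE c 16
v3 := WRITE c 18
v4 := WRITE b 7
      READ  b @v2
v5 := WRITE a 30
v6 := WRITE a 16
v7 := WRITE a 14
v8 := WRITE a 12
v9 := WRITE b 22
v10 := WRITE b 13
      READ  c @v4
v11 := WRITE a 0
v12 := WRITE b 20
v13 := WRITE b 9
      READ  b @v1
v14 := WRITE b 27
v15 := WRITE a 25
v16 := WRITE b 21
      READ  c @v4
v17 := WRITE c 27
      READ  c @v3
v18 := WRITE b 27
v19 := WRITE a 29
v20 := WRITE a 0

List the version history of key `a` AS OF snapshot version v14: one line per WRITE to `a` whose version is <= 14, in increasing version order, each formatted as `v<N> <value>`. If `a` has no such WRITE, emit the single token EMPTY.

Answer: v1 23
v5 30
v6 16
v7 14
v8 12
v11 0

Derivation:
Scan writes for key=a with version <= 14:
  v1 WRITE a 23 -> keep
  v2 WRITE c 16 -> skip
  v3 WRITE c 18 -> skip
  v4 WRITE b 7 -> skip
  v5 WRITE a 30 -> keep
  v6 WRITE a 16 -> keep
  v7 WRITE a 14 -> keep
  v8 WRITE a 12 -> keep
  v9 WRITE b 22 -> skip
  v10 WRITE b 13 -> skip
  v11 WRITE a 0 -> keep
  v12 WRITE b 20 -> skip
  v13 WRITE b 9 -> skip
  v14 WRITE b 27 -> skip
  v15 WRITE a 25 -> drop (> snap)
  v16 WRITE b 21 -> skip
  v17 WRITE c 27 -> skip
  v18 WRITE b 27 -> skip
  v19 WRITE a 29 -> drop (> snap)
  v20 WRITE a 0 -> drop (> snap)
Collected: [(1, 23), (5, 30), (6, 16), (7, 14), (8, 12), (11, 0)]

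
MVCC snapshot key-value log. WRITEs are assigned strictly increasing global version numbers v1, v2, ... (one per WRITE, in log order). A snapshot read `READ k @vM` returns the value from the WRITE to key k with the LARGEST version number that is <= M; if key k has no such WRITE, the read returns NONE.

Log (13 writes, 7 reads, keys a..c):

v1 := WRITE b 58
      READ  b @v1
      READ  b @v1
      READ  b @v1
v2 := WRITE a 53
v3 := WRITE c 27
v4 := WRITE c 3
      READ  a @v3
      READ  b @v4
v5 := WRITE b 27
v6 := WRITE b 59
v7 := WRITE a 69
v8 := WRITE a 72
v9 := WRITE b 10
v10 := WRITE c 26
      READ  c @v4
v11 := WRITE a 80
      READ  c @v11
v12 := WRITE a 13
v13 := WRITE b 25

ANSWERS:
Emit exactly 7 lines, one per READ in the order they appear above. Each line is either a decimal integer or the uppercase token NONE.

Answer: 58
58
58
53
58
3
26

Derivation:
v1: WRITE b=58  (b history now [(1, 58)])
READ b @v1: history=[(1, 58)] -> pick v1 -> 58
READ b @v1: history=[(1, 58)] -> pick v1 -> 58
READ b @v1: history=[(1, 58)] -> pick v1 -> 58
v2: WRITE a=53  (a history now [(2, 53)])
v3: WRITE c=27  (c history now [(3, 27)])
v4: WRITE c=3  (c history now [(3, 27), (4, 3)])
READ a @v3: history=[(2, 53)] -> pick v2 -> 53
READ b @v4: history=[(1, 58)] -> pick v1 -> 58
v5: WRITE b=27  (b history now [(1, 58), (5, 27)])
v6: WRITE b=59  (b history now [(1, 58), (5, 27), (6, 59)])
v7: WRITE a=69  (a history now [(2, 53), (7, 69)])
v8: WRITE a=72  (a history now [(2, 53), (7, 69), (8, 72)])
v9: WRITE b=10  (b history now [(1, 58), (5, 27), (6, 59), (9, 10)])
v10: WRITE c=26  (c history now [(3, 27), (4, 3), (10, 26)])
READ c @v4: history=[(3, 27), (4, 3), (10, 26)] -> pick v4 -> 3
v11: WRITE a=80  (a history now [(2, 53), (7, 69), (8, 72), (11, 80)])
READ c @v11: history=[(3, 27), (4, 3), (10, 26)] -> pick v10 -> 26
v12: WRITE a=13  (a history now [(2, 53), (7, 69), (8, 72), (11, 80), (12, 13)])
v13: WRITE b=25  (b history now [(1, 58), (5, 27), (6, 59), (9, 10), (13, 25)])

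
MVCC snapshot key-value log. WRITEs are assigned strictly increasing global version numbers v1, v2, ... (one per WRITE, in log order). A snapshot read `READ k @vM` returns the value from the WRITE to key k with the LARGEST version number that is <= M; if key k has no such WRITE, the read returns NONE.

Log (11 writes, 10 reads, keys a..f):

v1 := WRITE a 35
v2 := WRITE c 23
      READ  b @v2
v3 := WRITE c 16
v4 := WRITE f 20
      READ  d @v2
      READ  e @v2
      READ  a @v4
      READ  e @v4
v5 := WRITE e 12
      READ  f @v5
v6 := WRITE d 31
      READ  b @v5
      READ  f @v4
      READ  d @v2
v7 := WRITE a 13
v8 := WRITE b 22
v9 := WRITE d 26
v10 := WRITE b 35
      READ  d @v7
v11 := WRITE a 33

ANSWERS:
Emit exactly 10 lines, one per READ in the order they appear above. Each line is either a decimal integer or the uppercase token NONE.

v1: WRITE a=35  (a history now [(1, 35)])
v2: WRITE c=23  (c history now [(2, 23)])
READ b @v2: history=[] -> no version <= 2 -> NONE
v3: WRITE c=16  (c history now [(2, 23), (3, 16)])
v4: WRITE f=20  (f history now [(4, 20)])
READ d @v2: history=[] -> no version <= 2 -> NONE
READ e @v2: history=[] -> no version <= 2 -> NONE
READ a @v4: history=[(1, 35)] -> pick v1 -> 35
READ e @v4: history=[] -> no version <= 4 -> NONE
v5: WRITE e=12  (e history now [(5, 12)])
READ f @v5: history=[(4, 20)] -> pick v4 -> 20
v6: WRITE d=31  (d history now [(6, 31)])
READ b @v5: history=[] -> no version <= 5 -> NONE
READ f @v4: history=[(4, 20)] -> pick v4 -> 20
READ d @v2: history=[(6, 31)] -> no version <= 2 -> NONE
v7: WRITE a=13  (a history now [(1, 35), (7, 13)])
v8: WRITE b=22  (b history now [(8, 22)])
v9: WRITE d=26  (d history now [(6, 31), (9, 26)])
v10: WRITE b=35  (b history now [(8, 22), (10, 35)])
READ d @v7: history=[(6, 31), (9, 26)] -> pick v6 -> 31
v11: WRITE a=33  (a history now [(1, 35), (7, 13), (11, 33)])

Answer: NONE
NONE
NONE
35
NONE
20
NONE
20
NONE
31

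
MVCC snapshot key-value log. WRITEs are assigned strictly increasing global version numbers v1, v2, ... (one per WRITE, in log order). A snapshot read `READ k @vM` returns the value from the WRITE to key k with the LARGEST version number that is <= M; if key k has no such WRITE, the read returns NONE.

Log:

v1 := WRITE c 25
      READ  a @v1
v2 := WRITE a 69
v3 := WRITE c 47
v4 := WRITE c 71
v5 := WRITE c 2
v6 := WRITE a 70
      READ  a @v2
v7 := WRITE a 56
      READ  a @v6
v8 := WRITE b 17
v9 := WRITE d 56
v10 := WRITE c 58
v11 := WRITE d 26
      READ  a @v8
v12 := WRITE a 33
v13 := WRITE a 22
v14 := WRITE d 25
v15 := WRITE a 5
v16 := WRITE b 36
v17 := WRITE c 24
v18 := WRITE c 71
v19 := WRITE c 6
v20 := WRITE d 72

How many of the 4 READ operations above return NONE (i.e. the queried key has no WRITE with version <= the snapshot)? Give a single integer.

Answer: 1

Derivation:
v1: WRITE c=25  (c history now [(1, 25)])
READ a @v1: history=[] -> no version <= 1 -> NONE
v2: WRITE a=69  (a history now [(2, 69)])
v3: WRITE c=47  (c history now [(1, 25), (3, 47)])
v4: WRITE c=71  (c history now [(1, 25), (3, 47), (4, 71)])
v5: WRITE c=2  (c history now [(1, 25), (3, 47), (4, 71), (5, 2)])
v6: WRITE a=70  (a history now [(2, 69), (6, 70)])
READ a @v2: history=[(2, 69), (6, 70)] -> pick v2 -> 69
v7: WRITE a=56  (a history now [(2, 69), (6, 70), (7, 56)])
READ a @v6: history=[(2, 69), (6, 70), (7, 56)] -> pick v6 -> 70
v8: WRITE b=17  (b history now [(8, 17)])
v9: WRITE d=56  (d history now [(9, 56)])
v10: WRITE c=58  (c history now [(1, 25), (3, 47), (4, 71), (5, 2), (10, 58)])
v11: WRITE d=26  (d history now [(9, 56), (11, 26)])
READ a @v8: history=[(2, 69), (6, 70), (7, 56)] -> pick v7 -> 56
v12: WRITE a=33  (a history now [(2, 69), (6, 70), (7, 56), (12, 33)])
v13: WRITE a=22  (a history now [(2, 69), (6, 70), (7, 56), (12, 33), (13, 22)])
v14: WRITE d=25  (d history now [(9, 56), (11, 26), (14, 25)])
v15: WRITE a=5  (a history now [(2, 69), (6, 70), (7, 56), (12, 33), (13, 22), (15, 5)])
v16: WRITE b=36  (b history now [(8, 17), (16, 36)])
v17: WRITE c=24  (c history now [(1, 25), (3, 47), (4, 71), (5, 2), (10, 58), (17, 24)])
v18: WRITE c=71  (c history now [(1, 25), (3, 47), (4, 71), (5, 2), (10, 58), (17, 24), (18, 71)])
v19: WRITE c=6  (c history now [(1, 25), (3, 47), (4, 71), (5, 2), (10, 58), (17, 24), (18, 71), (19, 6)])
v20: WRITE d=72  (d history now [(9, 56), (11, 26), (14, 25), (20, 72)])
Read results in order: ['NONE', '69', '70', '56']
NONE count = 1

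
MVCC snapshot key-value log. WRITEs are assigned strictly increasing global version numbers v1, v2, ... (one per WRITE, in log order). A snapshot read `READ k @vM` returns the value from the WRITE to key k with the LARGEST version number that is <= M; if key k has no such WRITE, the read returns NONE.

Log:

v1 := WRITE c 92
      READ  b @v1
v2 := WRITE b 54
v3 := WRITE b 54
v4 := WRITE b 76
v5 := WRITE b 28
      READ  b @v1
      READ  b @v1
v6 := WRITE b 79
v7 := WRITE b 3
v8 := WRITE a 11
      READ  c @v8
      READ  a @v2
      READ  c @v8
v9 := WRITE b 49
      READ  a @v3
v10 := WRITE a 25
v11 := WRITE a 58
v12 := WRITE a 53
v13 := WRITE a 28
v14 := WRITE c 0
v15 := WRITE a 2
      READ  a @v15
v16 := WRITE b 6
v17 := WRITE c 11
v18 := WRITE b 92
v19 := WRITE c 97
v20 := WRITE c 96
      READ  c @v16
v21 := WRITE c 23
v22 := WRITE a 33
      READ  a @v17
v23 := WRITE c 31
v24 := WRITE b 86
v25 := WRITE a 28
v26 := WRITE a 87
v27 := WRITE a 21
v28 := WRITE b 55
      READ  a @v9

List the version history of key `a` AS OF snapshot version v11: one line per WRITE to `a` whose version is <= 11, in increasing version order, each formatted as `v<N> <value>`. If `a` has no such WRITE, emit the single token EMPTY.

Answer: v8 11
v10 25
v11 58

Derivation:
Scan writes for key=a with version <= 11:
  v1 WRITE c 92 -> skip
  v2 WRITE b 54 -> skip
  v3 WRITE b 54 -> skip
  v4 WRITE b 76 -> skip
  v5 WRITE b 28 -> skip
  v6 WRITE b 79 -> skip
  v7 WRITE b 3 -> skip
  v8 WRITE a 11 -> keep
  v9 WRITE b 49 -> skip
  v10 WRITE a 25 -> keep
  v11 WRITE a 58 -> keep
  v12 WRITE a 53 -> drop (> snap)
  v13 WRITE a 28 -> drop (> snap)
  v14 WRITE c 0 -> skip
  v15 WRITE a 2 -> drop (> snap)
  v16 WRITE b 6 -> skip
  v17 WRITE c 11 -> skip
  v18 WRITE b 92 -> skip
  v19 WRITE c 97 -> skip
  v20 WRITE c 96 -> skip
  v21 WRITE c 23 -> skip
  v22 WRITE a 33 -> drop (> snap)
  v23 WRITE c 31 -> skip
  v24 WRITE b 86 -> skip
  v25 WRITE a 28 -> drop (> snap)
  v26 WRITE a 87 -> drop (> snap)
  v27 WRITE a 21 -> drop (> snap)
  v28 WRITE b 55 -> skip
Collected: [(8, 11), (10, 25), (11, 58)]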